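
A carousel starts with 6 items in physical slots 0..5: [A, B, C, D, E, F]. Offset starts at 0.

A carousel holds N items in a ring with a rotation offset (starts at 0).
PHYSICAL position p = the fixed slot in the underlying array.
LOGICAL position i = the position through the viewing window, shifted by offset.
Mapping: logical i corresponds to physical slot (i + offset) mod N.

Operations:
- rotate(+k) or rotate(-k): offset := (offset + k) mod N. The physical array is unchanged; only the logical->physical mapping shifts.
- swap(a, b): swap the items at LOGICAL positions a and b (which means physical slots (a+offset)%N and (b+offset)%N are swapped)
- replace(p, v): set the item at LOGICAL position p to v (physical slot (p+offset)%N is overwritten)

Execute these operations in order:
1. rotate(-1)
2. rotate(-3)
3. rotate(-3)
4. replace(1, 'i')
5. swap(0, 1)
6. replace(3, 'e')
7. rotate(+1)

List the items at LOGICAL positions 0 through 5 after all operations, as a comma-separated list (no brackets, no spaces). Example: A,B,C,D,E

After op 1 (rotate(-1)): offset=5, physical=[A,B,C,D,E,F], logical=[F,A,B,C,D,E]
After op 2 (rotate(-3)): offset=2, physical=[A,B,C,D,E,F], logical=[C,D,E,F,A,B]
After op 3 (rotate(-3)): offset=5, physical=[A,B,C,D,E,F], logical=[F,A,B,C,D,E]
After op 4 (replace(1, 'i')): offset=5, physical=[i,B,C,D,E,F], logical=[F,i,B,C,D,E]
After op 5 (swap(0, 1)): offset=5, physical=[F,B,C,D,E,i], logical=[i,F,B,C,D,E]
After op 6 (replace(3, 'e')): offset=5, physical=[F,B,e,D,E,i], logical=[i,F,B,e,D,E]
After op 7 (rotate(+1)): offset=0, physical=[F,B,e,D,E,i], logical=[F,B,e,D,E,i]

Answer: F,B,e,D,E,i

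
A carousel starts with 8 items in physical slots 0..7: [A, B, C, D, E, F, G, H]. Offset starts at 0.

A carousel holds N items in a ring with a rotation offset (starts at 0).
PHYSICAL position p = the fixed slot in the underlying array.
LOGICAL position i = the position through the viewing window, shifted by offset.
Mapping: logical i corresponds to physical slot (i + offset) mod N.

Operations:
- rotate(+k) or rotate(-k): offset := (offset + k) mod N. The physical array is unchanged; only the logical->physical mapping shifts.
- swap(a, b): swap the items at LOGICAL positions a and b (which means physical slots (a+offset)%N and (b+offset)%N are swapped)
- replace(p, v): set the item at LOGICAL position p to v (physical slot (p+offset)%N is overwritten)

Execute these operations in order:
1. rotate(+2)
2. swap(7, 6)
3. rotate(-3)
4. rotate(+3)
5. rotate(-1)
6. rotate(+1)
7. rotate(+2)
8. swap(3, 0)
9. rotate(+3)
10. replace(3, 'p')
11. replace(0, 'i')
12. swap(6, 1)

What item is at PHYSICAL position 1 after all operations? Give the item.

Answer: A

Derivation:
After op 1 (rotate(+2)): offset=2, physical=[A,B,C,D,E,F,G,H], logical=[C,D,E,F,G,H,A,B]
After op 2 (swap(7, 6)): offset=2, physical=[B,A,C,D,E,F,G,H], logical=[C,D,E,F,G,H,B,A]
After op 3 (rotate(-3)): offset=7, physical=[B,A,C,D,E,F,G,H], logical=[H,B,A,C,D,E,F,G]
After op 4 (rotate(+3)): offset=2, physical=[B,A,C,D,E,F,G,H], logical=[C,D,E,F,G,H,B,A]
After op 5 (rotate(-1)): offset=1, physical=[B,A,C,D,E,F,G,H], logical=[A,C,D,E,F,G,H,B]
After op 6 (rotate(+1)): offset=2, physical=[B,A,C,D,E,F,G,H], logical=[C,D,E,F,G,H,B,A]
After op 7 (rotate(+2)): offset=4, physical=[B,A,C,D,E,F,G,H], logical=[E,F,G,H,B,A,C,D]
After op 8 (swap(3, 0)): offset=4, physical=[B,A,C,D,H,F,G,E], logical=[H,F,G,E,B,A,C,D]
After op 9 (rotate(+3)): offset=7, physical=[B,A,C,D,H,F,G,E], logical=[E,B,A,C,D,H,F,G]
After op 10 (replace(3, 'p')): offset=7, physical=[B,A,p,D,H,F,G,E], logical=[E,B,A,p,D,H,F,G]
After op 11 (replace(0, 'i')): offset=7, physical=[B,A,p,D,H,F,G,i], logical=[i,B,A,p,D,H,F,G]
After op 12 (swap(6, 1)): offset=7, physical=[F,A,p,D,H,B,G,i], logical=[i,F,A,p,D,H,B,G]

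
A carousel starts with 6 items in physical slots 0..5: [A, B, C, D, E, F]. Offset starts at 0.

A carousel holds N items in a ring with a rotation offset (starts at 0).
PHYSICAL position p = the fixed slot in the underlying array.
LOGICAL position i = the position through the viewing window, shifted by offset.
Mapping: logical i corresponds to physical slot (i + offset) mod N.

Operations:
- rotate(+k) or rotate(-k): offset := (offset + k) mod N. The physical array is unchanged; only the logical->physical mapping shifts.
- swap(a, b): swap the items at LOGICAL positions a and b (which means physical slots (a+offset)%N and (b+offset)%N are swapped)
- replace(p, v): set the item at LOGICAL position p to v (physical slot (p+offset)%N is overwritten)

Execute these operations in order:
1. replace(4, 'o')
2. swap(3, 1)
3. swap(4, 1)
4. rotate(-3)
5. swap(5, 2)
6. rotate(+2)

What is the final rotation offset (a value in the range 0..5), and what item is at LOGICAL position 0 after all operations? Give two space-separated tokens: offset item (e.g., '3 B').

Answer: 5 C

Derivation:
After op 1 (replace(4, 'o')): offset=0, physical=[A,B,C,D,o,F], logical=[A,B,C,D,o,F]
After op 2 (swap(3, 1)): offset=0, physical=[A,D,C,B,o,F], logical=[A,D,C,B,o,F]
After op 3 (swap(4, 1)): offset=0, physical=[A,o,C,B,D,F], logical=[A,o,C,B,D,F]
After op 4 (rotate(-3)): offset=3, physical=[A,o,C,B,D,F], logical=[B,D,F,A,o,C]
After op 5 (swap(5, 2)): offset=3, physical=[A,o,F,B,D,C], logical=[B,D,C,A,o,F]
After op 6 (rotate(+2)): offset=5, physical=[A,o,F,B,D,C], logical=[C,A,o,F,B,D]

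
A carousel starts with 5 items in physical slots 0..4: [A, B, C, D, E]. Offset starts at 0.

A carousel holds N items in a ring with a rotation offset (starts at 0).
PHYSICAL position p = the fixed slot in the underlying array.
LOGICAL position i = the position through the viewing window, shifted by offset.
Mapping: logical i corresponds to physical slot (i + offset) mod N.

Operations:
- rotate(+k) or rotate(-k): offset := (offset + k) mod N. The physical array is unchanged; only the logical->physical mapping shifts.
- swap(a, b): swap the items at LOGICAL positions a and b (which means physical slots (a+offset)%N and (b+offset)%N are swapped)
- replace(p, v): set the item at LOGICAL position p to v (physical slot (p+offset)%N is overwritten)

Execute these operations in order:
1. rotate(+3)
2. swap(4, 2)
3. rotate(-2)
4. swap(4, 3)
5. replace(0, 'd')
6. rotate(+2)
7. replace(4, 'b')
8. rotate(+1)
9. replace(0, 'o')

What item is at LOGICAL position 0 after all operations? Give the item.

Answer: o

Derivation:
After op 1 (rotate(+3)): offset=3, physical=[A,B,C,D,E], logical=[D,E,A,B,C]
After op 2 (swap(4, 2)): offset=3, physical=[C,B,A,D,E], logical=[D,E,C,B,A]
After op 3 (rotate(-2)): offset=1, physical=[C,B,A,D,E], logical=[B,A,D,E,C]
After op 4 (swap(4, 3)): offset=1, physical=[E,B,A,D,C], logical=[B,A,D,C,E]
After op 5 (replace(0, 'd')): offset=1, physical=[E,d,A,D,C], logical=[d,A,D,C,E]
After op 6 (rotate(+2)): offset=3, physical=[E,d,A,D,C], logical=[D,C,E,d,A]
After op 7 (replace(4, 'b')): offset=3, physical=[E,d,b,D,C], logical=[D,C,E,d,b]
After op 8 (rotate(+1)): offset=4, physical=[E,d,b,D,C], logical=[C,E,d,b,D]
After op 9 (replace(0, 'o')): offset=4, physical=[E,d,b,D,o], logical=[o,E,d,b,D]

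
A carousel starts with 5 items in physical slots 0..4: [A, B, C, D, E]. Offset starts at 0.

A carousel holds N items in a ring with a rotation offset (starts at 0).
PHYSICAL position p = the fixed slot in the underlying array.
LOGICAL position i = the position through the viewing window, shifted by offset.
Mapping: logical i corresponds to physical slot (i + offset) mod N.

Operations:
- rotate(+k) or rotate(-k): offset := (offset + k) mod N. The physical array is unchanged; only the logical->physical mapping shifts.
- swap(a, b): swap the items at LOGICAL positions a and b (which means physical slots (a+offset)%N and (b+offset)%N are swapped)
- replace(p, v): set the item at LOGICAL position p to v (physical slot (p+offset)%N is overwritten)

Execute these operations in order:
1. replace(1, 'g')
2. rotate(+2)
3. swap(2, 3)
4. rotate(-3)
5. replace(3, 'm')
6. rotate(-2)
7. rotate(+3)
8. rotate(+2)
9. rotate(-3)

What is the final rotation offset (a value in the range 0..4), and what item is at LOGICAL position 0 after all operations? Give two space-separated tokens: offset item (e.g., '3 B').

After op 1 (replace(1, 'g')): offset=0, physical=[A,g,C,D,E], logical=[A,g,C,D,E]
After op 2 (rotate(+2)): offset=2, physical=[A,g,C,D,E], logical=[C,D,E,A,g]
After op 3 (swap(2, 3)): offset=2, physical=[E,g,C,D,A], logical=[C,D,A,E,g]
After op 4 (rotate(-3)): offset=4, physical=[E,g,C,D,A], logical=[A,E,g,C,D]
After op 5 (replace(3, 'm')): offset=4, physical=[E,g,m,D,A], logical=[A,E,g,m,D]
After op 6 (rotate(-2)): offset=2, physical=[E,g,m,D,A], logical=[m,D,A,E,g]
After op 7 (rotate(+3)): offset=0, physical=[E,g,m,D,A], logical=[E,g,m,D,A]
After op 8 (rotate(+2)): offset=2, physical=[E,g,m,D,A], logical=[m,D,A,E,g]
After op 9 (rotate(-3)): offset=4, physical=[E,g,m,D,A], logical=[A,E,g,m,D]

Answer: 4 A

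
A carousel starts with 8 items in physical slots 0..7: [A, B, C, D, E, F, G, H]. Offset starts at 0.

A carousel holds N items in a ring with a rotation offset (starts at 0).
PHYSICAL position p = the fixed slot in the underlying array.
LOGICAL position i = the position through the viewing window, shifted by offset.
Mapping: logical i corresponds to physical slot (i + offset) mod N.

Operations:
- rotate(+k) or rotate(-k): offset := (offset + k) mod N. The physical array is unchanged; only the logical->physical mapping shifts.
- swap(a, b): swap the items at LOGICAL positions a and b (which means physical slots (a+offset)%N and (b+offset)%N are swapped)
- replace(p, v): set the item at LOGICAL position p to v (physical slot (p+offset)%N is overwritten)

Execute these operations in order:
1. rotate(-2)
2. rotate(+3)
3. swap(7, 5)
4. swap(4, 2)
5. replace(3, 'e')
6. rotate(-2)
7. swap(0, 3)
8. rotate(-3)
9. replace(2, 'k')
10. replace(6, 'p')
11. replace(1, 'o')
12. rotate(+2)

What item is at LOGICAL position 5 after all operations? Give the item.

After op 1 (rotate(-2)): offset=6, physical=[A,B,C,D,E,F,G,H], logical=[G,H,A,B,C,D,E,F]
After op 2 (rotate(+3)): offset=1, physical=[A,B,C,D,E,F,G,H], logical=[B,C,D,E,F,G,H,A]
After op 3 (swap(7, 5)): offset=1, physical=[G,B,C,D,E,F,A,H], logical=[B,C,D,E,F,A,H,G]
After op 4 (swap(4, 2)): offset=1, physical=[G,B,C,F,E,D,A,H], logical=[B,C,F,E,D,A,H,G]
After op 5 (replace(3, 'e')): offset=1, physical=[G,B,C,F,e,D,A,H], logical=[B,C,F,e,D,A,H,G]
After op 6 (rotate(-2)): offset=7, physical=[G,B,C,F,e,D,A,H], logical=[H,G,B,C,F,e,D,A]
After op 7 (swap(0, 3)): offset=7, physical=[G,B,H,F,e,D,A,C], logical=[C,G,B,H,F,e,D,A]
After op 8 (rotate(-3)): offset=4, physical=[G,B,H,F,e,D,A,C], logical=[e,D,A,C,G,B,H,F]
After op 9 (replace(2, 'k')): offset=4, physical=[G,B,H,F,e,D,k,C], logical=[e,D,k,C,G,B,H,F]
After op 10 (replace(6, 'p')): offset=4, physical=[G,B,p,F,e,D,k,C], logical=[e,D,k,C,G,B,p,F]
After op 11 (replace(1, 'o')): offset=4, physical=[G,B,p,F,e,o,k,C], logical=[e,o,k,C,G,B,p,F]
After op 12 (rotate(+2)): offset=6, physical=[G,B,p,F,e,o,k,C], logical=[k,C,G,B,p,F,e,o]

Answer: F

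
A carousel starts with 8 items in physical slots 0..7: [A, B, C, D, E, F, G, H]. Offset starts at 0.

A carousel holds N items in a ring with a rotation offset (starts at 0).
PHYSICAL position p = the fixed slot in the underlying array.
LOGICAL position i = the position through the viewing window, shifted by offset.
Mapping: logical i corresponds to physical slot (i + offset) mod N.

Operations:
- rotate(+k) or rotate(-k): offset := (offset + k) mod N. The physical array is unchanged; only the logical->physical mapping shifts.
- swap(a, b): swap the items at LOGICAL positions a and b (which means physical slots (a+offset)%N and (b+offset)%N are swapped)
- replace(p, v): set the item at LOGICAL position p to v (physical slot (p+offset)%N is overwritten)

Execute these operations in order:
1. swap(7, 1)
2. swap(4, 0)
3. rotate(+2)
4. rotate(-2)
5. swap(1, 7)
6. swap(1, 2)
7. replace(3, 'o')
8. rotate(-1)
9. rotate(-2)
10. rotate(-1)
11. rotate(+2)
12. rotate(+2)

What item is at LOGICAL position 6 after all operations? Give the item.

After op 1 (swap(7, 1)): offset=0, physical=[A,H,C,D,E,F,G,B], logical=[A,H,C,D,E,F,G,B]
After op 2 (swap(4, 0)): offset=0, physical=[E,H,C,D,A,F,G,B], logical=[E,H,C,D,A,F,G,B]
After op 3 (rotate(+2)): offset=2, physical=[E,H,C,D,A,F,G,B], logical=[C,D,A,F,G,B,E,H]
After op 4 (rotate(-2)): offset=0, physical=[E,H,C,D,A,F,G,B], logical=[E,H,C,D,A,F,G,B]
After op 5 (swap(1, 7)): offset=0, physical=[E,B,C,D,A,F,G,H], logical=[E,B,C,D,A,F,G,H]
After op 6 (swap(1, 2)): offset=0, physical=[E,C,B,D,A,F,G,H], logical=[E,C,B,D,A,F,G,H]
After op 7 (replace(3, 'o')): offset=0, physical=[E,C,B,o,A,F,G,H], logical=[E,C,B,o,A,F,G,H]
After op 8 (rotate(-1)): offset=7, physical=[E,C,B,o,A,F,G,H], logical=[H,E,C,B,o,A,F,G]
After op 9 (rotate(-2)): offset=5, physical=[E,C,B,o,A,F,G,H], logical=[F,G,H,E,C,B,o,A]
After op 10 (rotate(-1)): offset=4, physical=[E,C,B,o,A,F,G,H], logical=[A,F,G,H,E,C,B,o]
After op 11 (rotate(+2)): offset=6, physical=[E,C,B,o,A,F,G,H], logical=[G,H,E,C,B,o,A,F]
After op 12 (rotate(+2)): offset=0, physical=[E,C,B,o,A,F,G,H], logical=[E,C,B,o,A,F,G,H]

Answer: G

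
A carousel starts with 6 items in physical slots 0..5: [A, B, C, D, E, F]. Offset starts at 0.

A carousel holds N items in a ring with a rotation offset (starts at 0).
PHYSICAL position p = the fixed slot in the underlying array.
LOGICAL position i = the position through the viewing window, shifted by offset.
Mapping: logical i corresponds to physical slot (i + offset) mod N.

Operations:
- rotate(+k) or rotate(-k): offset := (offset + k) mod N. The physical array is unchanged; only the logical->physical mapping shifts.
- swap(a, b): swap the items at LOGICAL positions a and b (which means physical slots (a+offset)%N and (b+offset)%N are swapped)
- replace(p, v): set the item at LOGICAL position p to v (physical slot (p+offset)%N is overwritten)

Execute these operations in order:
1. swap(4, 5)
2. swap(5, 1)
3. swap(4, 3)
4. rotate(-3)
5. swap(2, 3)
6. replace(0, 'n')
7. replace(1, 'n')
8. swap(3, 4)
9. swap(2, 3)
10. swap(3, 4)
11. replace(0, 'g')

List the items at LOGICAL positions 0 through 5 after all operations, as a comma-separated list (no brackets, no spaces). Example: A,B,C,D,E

Answer: g,n,E,B,A,C

Derivation:
After op 1 (swap(4, 5)): offset=0, physical=[A,B,C,D,F,E], logical=[A,B,C,D,F,E]
After op 2 (swap(5, 1)): offset=0, physical=[A,E,C,D,F,B], logical=[A,E,C,D,F,B]
After op 3 (swap(4, 3)): offset=0, physical=[A,E,C,F,D,B], logical=[A,E,C,F,D,B]
After op 4 (rotate(-3)): offset=3, physical=[A,E,C,F,D,B], logical=[F,D,B,A,E,C]
After op 5 (swap(2, 3)): offset=3, physical=[B,E,C,F,D,A], logical=[F,D,A,B,E,C]
After op 6 (replace(0, 'n')): offset=3, physical=[B,E,C,n,D,A], logical=[n,D,A,B,E,C]
After op 7 (replace(1, 'n')): offset=3, physical=[B,E,C,n,n,A], logical=[n,n,A,B,E,C]
After op 8 (swap(3, 4)): offset=3, physical=[E,B,C,n,n,A], logical=[n,n,A,E,B,C]
After op 9 (swap(2, 3)): offset=3, physical=[A,B,C,n,n,E], logical=[n,n,E,A,B,C]
After op 10 (swap(3, 4)): offset=3, physical=[B,A,C,n,n,E], logical=[n,n,E,B,A,C]
After op 11 (replace(0, 'g')): offset=3, physical=[B,A,C,g,n,E], logical=[g,n,E,B,A,C]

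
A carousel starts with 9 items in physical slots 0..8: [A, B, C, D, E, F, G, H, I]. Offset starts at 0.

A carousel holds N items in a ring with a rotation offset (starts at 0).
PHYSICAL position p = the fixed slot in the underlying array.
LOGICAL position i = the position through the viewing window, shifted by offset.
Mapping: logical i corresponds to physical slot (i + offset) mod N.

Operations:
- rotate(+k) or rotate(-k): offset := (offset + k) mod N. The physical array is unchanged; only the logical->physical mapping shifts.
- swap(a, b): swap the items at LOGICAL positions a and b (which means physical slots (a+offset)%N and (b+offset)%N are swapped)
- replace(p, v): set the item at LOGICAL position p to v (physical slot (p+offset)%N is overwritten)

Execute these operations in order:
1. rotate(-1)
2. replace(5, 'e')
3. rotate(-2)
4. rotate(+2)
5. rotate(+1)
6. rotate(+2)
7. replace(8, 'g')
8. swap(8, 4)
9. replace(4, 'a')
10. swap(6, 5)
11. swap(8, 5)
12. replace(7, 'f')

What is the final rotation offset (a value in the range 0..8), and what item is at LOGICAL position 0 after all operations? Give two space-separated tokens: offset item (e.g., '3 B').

Answer: 2 C

Derivation:
After op 1 (rotate(-1)): offset=8, physical=[A,B,C,D,E,F,G,H,I], logical=[I,A,B,C,D,E,F,G,H]
After op 2 (replace(5, 'e')): offset=8, physical=[A,B,C,D,e,F,G,H,I], logical=[I,A,B,C,D,e,F,G,H]
After op 3 (rotate(-2)): offset=6, physical=[A,B,C,D,e,F,G,H,I], logical=[G,H,I,A,B,C,D,e,F]
After op 4 (rotate(+2)): offset=8, physical=[A,B,C,D,e,F,G,H,I], logical=[I,A,B,C,D,e,F,G,H]
After op 5 (rotate(+1)): offset=0, physical=[A,B,C,D,e,F,G,H,I], logical=[A,B,C,D,e,F,G,H,I]
After op 6 (rotate(+2)): offset=2, physical=[A,B,C,D,e,F,G,H,I], logical=[C,D,e,F,G,H,I,A,B]
After op 7 (replace(8, 'g')): offset=2, physical=[A,g,C,D,e,F,G,H,I], logical=[C,D,e,F,G,H,I,A,g]
After op 8 (swap(8, 4)): offset=2, physical=[A,G,C,D,e,F,g,H,I], logical=[C,D,e,F,g,H,I,A,G]
After op 9 (replace(4, 'a')): offset=2, physical=[A,G,C,D,e,F,a,H,I], logical=[C,D,e,F,a,H,I,A,G]
After op 10 (swap(6, 5)): offset=2, physical=[A,G,C,D,e,F,a,I,H], logical=[C,D,e,F,a,I,H,A,G]
After op 11 (swap(8, 5)): offset=2, physical=[A,I,C,D,e,F,a,G,H], logical=[C,D,e,F,a,G,H,A,I]
After op 12 (replace(7, 'f')): offset=2, physical=[f,I,C,D,e,F,a,G,H], logical=[C,D,e,F,a,G,H,f,I]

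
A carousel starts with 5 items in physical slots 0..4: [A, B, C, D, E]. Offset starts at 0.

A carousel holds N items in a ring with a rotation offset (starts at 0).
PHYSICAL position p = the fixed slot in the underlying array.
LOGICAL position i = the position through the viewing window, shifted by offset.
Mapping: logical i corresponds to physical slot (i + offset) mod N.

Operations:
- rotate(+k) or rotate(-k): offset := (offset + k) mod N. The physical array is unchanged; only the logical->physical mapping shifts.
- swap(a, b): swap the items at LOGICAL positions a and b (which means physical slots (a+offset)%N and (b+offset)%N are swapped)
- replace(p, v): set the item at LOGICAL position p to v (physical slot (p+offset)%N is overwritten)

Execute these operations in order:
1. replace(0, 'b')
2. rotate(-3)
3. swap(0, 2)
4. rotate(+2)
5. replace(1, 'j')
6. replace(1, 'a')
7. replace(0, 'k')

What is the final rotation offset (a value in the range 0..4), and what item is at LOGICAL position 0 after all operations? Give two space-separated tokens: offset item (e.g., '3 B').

After op 1 (replace(0, 'b')): offset=0, physical=[b,B,C,D,E], logical=[b,B,C,D,E]
After op 2 (rotate(-3)): offset=2, physical=[b,B,C,D,E], logical=[C,D,E,b,B]
After op 3 (swap(0, 2)): offset=2, physical=[b,B,E,D,C], logical=[E,D,C,b,B]
After op 4 (rotate(+2)): offset=4, physical=[b,B,E,D,C], logical=[C,b,B,E,D]
After op 5 (replace(1, 'j')): offset=4, physical=[j,B,E,D,C], logical=[C,j,B,E,D]
After op 6 (replace(1, 'a')): offset=4, physical=[a,B,E,D,C], logical=[C,a,B,E,D]
After op 7 (replace(0, 'k')): offset=4, physical=[a,B,E,D,k], logical=[k,a,B,E,D]

Answer: 4 k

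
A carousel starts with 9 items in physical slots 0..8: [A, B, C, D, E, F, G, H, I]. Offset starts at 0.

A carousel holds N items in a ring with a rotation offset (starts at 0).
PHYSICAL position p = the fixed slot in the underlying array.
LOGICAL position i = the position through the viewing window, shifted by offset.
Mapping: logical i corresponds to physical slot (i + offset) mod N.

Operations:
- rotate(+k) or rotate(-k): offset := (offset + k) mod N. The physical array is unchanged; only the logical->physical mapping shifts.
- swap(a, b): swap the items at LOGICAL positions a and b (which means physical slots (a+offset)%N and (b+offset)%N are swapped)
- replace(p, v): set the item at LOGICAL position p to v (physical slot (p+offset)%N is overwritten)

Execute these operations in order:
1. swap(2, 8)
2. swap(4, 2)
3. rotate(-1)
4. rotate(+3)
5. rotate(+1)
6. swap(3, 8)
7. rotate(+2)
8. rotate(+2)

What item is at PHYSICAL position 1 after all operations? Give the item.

Answer: B

Derivation:
After op 1 (swap(2, 8)): offset=0, physical=[A,B,I,D,E,F,G,H,C], logical=[A,B,I,D,E,F,G,H,C]
After op 2 (swap(4, 2)): offset=0, physical=[A,B,E,D,I,F,G,H,C], logical=[A,B,E,D,I,F,G,H,C]
After op 3 (rotate(-1)): offset=8, physical=[A,B,E,D,I,F,G,H,C], logical=[C,A,B,E,D,I,F,G,H]
After op 4 (rotate(+3)): offset=2, physical=[A,B,E,D,I,F,G,H,C], logical=[E,D,I,F,G,H,C,A,B]
After op 5 (rotate(+1)): offset=3, physical=[A,B,E,D,I,F,G,H,C], logical=[D,I,F,G,H,C,A,B,E]
After op 6 (swap(3, 8)): offset=3, physical=[A,B,G,D,I,F,E,H,C], logical=[D,I,F,E,H,C,A,B,G]
After op 7 (rotate(+2)): offset=5, physical=[A,B,G,D,I,F,E,H,C], logical=[F,E,H,C,A,B,G,D,I]
After op 8 (rotate(+2)): offset=7, physical=[A,B,G,D,I,F,E,H,C], logical=[H,C,A,B,G,D,I,F,E]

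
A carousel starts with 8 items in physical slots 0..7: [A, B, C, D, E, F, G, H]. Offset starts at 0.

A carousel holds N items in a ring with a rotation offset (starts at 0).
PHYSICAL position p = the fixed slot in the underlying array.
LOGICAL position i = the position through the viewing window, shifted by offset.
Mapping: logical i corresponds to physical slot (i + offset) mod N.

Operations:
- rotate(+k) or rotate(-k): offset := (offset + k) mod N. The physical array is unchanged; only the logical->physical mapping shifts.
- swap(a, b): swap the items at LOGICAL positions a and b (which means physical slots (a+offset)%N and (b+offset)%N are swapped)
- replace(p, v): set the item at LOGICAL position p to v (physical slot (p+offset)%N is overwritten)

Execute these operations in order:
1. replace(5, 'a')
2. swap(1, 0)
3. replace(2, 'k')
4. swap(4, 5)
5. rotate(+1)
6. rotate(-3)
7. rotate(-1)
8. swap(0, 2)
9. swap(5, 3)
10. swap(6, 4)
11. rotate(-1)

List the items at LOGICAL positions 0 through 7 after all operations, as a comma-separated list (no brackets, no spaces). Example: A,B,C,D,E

Answer: a,H,G,E,k,D,B,A

Derivation:
After op 1 (replace(5, 'a')): offset=0, physical=[A,B,C,D,E,a,G,H], logical=[A,B,C,D,E,a,G,H]
After op 2 (swap(1, 0)): offset=0, physical=[B,A,C,D,E,a,G,H], logical=[B,A,C,D,E,a,G,H]
After op 3 (replace(2, 'k')): offset=0, physical=[B,A,k,D,E,a,G,H], logical=[B,A,k,D,E,a,G,H]
After op 4 (swap(4, 5)): offset=0, physical=[B,A,k,D,a,E,G,H], logical=[B,A,k,D,a,E,G,H]
After op 5 (rotate(+1)): offset=1, physical=[B,A,k,D,a,E,G,H], logical=[A,k,D,a,E,G,H,B]
After op 6 (rotate(-3)): offset=6, physical=[B,A,k,D,a,E,G,H], logical=[G,H,B,A,k,D,a,E]
After op 7 (rotate(-1)): offset=5, physical=[B,A,k,D,a,E,G,H], logical=[E,G,H,B,A,k,D,a]
After op 8 (swap(0, 2)): offset=5, physical=[B,A,k,D,a,H,G,E], logical=[H,G,E,B,A,k,D,a]
After op 9 (swap(5, 3)): offset=5, physical=[k,A,B,D,a,H,G,E], logical=[H,G,E,k,A,B,D,a]
After op 10 (swap(6, 4)): offset=5, physical=[k,D,B,A,a,H,G,E], logical=[H,G,E,k,D,B,A,a]
After op 11 (rotate(-1)): offset=4, physical=[k,D,B,A,a,H,G,E], logical=[a,H,G,E,k,D,B,A]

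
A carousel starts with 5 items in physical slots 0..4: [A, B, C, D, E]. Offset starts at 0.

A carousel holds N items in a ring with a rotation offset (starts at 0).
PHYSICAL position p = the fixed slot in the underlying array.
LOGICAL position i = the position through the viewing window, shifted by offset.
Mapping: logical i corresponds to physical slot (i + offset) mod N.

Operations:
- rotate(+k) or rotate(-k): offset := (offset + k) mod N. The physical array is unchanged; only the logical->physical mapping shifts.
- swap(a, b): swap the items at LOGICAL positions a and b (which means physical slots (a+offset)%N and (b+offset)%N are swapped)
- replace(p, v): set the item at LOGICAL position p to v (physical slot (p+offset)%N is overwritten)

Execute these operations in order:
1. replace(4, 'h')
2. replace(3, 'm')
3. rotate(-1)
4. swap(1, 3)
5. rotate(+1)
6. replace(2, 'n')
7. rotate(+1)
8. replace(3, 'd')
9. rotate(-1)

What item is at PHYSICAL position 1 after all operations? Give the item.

Answer: B

Derivation:
After op 1 (replace(4, 'h')): offset=0, physical=[A,B,C,D,h], logical=[A,B,C,D,h]
After op 2 (replace(3, 'm')): offset=0, physical=[A,B,C,m,h], logical=[A,B,C,m,h]
After op 3 (rotate(-1)): offset=4, physical=[A,B,C,m,h], logical=[h,A,B,C,m]
After op 4 (swap(1, 3)): offset=4, physical=[C,B,A,m,h], logical=[h,C,B,A,m]
After op 5 (rotate(+1)): offset=0, physical=[C,B,A,m,h], logical=[C,B,A,m,h]
After op 6 (replace(2, 'n')): offset=0, physical=[C,B,n,m,h], logical=[C,B,n,m,h]
After op 7 (rotate(+1)): offset=1, physical=[C,B,n,m,h], logical=[B,n,m,h,C]
After op 8 (replace(3, 'd')): offset=1, physical=[C,B,n,m,d], logical=[B,n,m,d,C]
After op 9 (rotate(-1)): offset=0, physical=[C,B,n,m,d], logical=[C,B,n,m,d]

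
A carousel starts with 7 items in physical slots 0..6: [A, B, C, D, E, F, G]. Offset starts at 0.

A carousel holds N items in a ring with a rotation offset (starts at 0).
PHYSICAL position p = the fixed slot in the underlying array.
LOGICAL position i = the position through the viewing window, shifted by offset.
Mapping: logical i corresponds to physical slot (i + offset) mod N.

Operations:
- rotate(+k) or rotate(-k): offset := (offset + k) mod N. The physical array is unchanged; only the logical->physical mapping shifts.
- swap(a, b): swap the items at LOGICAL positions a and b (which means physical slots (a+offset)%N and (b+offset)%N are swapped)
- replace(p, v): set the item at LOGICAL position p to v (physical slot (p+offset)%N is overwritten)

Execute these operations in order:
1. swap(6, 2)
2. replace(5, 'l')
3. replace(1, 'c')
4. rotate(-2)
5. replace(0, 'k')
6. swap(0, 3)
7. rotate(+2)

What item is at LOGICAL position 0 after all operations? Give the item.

After op 1 (swap(6, 2)): offset=0, physical=[A,B,G,D,E,F,C], logical=[A,B,G,D,E,F,C]
After op 2 (replace(5, 'l')): offset=0, physical=[A,B,G,D,E,l,C], logical=[A,B,G,D,E,l,C]
After op 3 (replace(1, 'c')): offset=0, physical=[A,c,G,D,E,l,C], logical=[A,c,G,D,E,l,C]
After op 4 (rotate(-2)): offset=5, physical=[A,c,G,D,E,l,C], logical=[l,C,A,c,G,D,E]
After op 5 (replace(0, 'k')): offset=5, physical=[A,c,G,D,E,k,C], logical=[k,C,A,c,G,D,E]
After op 6 (swap(0, 3)): offset=5, physical=[A,k,G,D,E,c,C], logical=[c,C,A,k,G,D,E]
After op 7 (rotate(+2)): offset=0, physical=[A,k,G,D,E,c,C], logical=[A,k,G,D,E,c,C]

Answer: A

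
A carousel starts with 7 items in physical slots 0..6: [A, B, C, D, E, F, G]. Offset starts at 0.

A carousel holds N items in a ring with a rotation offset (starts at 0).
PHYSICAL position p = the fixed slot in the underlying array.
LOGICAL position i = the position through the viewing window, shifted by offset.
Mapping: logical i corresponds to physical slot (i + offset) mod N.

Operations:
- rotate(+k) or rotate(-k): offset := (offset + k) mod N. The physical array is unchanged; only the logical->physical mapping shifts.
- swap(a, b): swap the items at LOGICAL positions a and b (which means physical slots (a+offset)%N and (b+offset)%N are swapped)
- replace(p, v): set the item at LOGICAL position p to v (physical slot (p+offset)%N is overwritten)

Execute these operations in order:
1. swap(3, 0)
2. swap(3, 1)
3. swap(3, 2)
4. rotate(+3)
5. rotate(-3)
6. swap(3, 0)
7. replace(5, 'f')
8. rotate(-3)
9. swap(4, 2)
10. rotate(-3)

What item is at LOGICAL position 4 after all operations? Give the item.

After op 1 (swap(3, 0)): offset=0, physical=[D,B,C,A,E,F,G], logical=[D,B,C,A,E,F,G]
After op 2 (swap(3, 1)): offset=0, physical=[D,A,C,B,E,F,G], logical=[D,A,C,B,E,F,G]
After op 3 (swap(3, 2)): offset=0, physical=[D,A,B,C,E,F,G], logical=[D,A,B,C,E,F,G]
After op 4 (rotate(+3)): offset=3, physical=[D,A,B,C,E,F,G], logical=[C,E,F,G,D,A,B]
After op 5 (rotate(-3)): offset=0, physical=[D,A,B,C,E,F,G], logical=[D,A,B,C,E,F,G]
After op 6 (swap(3, 0)): offset=0, physical=[C,A,B,D,E,F,G], logical=[C,A,B,D,E,F,G]
After op 7 (replace(5, 'f')): offset=0, physical=[C,A,B,D,E,f,G], logical=[C,A,B,D,E,f,G]
After op 8 (rotate(-3)): offset=4, physical=[C,A,B,D,E,f,G], logical=[E,f,G,C,A,B,D]
After op 9 (swap(4, 2)): offset=4, physical=[C,G,B,D,E,f,A], logical=[E,f,A,C,G,B,D]
After op 10 (rotate(-3)): offset=1, physical=[C,G,B,D,E,f,A], logical=[G,B,D,E,f,A,C]

Answer: f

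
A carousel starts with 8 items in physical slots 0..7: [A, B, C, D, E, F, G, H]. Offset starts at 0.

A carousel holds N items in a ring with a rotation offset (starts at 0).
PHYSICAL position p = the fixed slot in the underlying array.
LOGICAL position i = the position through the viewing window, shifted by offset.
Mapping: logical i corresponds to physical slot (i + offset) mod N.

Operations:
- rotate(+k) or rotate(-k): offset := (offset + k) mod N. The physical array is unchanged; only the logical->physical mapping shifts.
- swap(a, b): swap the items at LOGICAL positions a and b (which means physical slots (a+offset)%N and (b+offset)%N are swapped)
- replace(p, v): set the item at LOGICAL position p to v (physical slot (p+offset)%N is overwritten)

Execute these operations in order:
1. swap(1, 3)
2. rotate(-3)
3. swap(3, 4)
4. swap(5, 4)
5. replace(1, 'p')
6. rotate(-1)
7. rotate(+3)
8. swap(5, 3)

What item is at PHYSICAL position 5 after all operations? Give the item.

Answer: F

Derivation:
After op 1 (swap(1, 3)): offset=0, physical=[A,D,C,B,E,F,G,H], logical=[A,D,C,B,E,F,G,H]
After op 2 (rotate(-3)): offset=5, physical=[A,D,C,B,E,F,G,H], logical=[F,G,H,A,D,C,B,E]
After op 3 (swap(3, 4)): offset=5, physical=[D,A,C,B,E,F,G,H], logical=[F,G,H,D,A,C,B,E]
After op 4 (swap(5, 4)): offset=5, physical=[D,C,A,B,E,F,G,H], logical=[F,G,H,D,C,A,B,E]
After op 5 (replace(1, 'p')): offset=5, physical=[D,C,A,B,E,F,p,H], logical=[F,p,H,D,C,A,B,E]
After op 6 (rotate(-1)): offset=4, physical=[D,C,A,B,E,F,p,H], logical=[E,F,p,H,D,C,A,B]
After op 7 (rotate(+3)): offset=7, physical=[D,C,A,B,E,F,p,H], logical=[H,D,C,A,B,E,F,p]
After op 8 (swap(5, 3)): offset=7, physical=[D,C,E,B,A,F,p,H], logical=[H,D,C,E,B,A,F,p]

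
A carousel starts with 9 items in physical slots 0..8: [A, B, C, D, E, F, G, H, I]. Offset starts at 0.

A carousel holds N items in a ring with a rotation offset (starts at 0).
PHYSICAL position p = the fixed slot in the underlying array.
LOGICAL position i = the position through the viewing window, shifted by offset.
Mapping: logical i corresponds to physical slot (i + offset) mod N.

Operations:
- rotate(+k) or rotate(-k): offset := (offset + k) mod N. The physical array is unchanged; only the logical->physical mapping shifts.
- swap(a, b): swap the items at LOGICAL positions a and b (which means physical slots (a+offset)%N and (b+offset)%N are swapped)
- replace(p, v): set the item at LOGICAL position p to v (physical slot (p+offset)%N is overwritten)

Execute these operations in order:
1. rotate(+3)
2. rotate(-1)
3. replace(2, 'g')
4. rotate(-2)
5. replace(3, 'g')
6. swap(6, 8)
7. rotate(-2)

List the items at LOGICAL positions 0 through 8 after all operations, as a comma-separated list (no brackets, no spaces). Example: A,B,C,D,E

Answer: H,G,A,B,C,g,g,F,I

Derivation:
After op 1 (rotate(+3)): offset=3, physical=[A,B,C,D,E,F,G,H,I], logical=[D,E,F,G,H,I,A,B,C]
After op 2 (rotate(-1)): offset=2, physical=[A,B,C,D,E,F,G,H,I], logical=[C,D,E,F,G,H,I,A,B]
After op 3 (replace(2, 'g')): offset=2, physical=[A,B,C,D,g,F,G,H,I], logical=[C,D,g,F,G,H,I,A,B]
After op 4 (rotate(-2)): offset=0, physical=[A,B,C,D,g,F,G,H,I], logical=[A,B,C,D,g,F,G,H,I]
After op 5 (replace(3, 'g')): offset=0, physical=[A,B,C,g,g,F,G,H,I], logical=[A,B,C,g,g,F,G,H,I]
After op 6 (swap(6, 8)): offset=0, physical=[A,B,C,g,g,F,I,H,G], logical=[A,B,C,g,g,F,I,H,G]
After op 7 (rotate(-2)): offset=7, physical=[A,B,C,g,g,F,I,H,G], logical=[H,G,A,B,C,g,g,F,I]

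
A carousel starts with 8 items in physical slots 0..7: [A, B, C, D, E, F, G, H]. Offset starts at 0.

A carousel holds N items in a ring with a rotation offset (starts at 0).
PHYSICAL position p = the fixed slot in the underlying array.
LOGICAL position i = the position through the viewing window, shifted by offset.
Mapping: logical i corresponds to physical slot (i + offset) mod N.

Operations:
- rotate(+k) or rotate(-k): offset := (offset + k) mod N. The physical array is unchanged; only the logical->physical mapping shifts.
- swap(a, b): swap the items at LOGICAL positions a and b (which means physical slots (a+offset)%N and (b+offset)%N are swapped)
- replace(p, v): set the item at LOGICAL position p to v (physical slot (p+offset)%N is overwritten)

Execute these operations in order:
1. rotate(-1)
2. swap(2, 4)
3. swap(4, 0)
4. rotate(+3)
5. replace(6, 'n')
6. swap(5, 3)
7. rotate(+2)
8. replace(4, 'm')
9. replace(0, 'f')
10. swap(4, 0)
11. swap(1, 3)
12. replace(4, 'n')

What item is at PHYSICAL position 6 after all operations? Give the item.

After op 1 (rotate(-1)): offset=7, physical=[A,B,C,D,E,F,G,H], logical=[H,A,B,C,D,E,F,G]
After op 2 (swap(2, 4)): offset=7, physical=[A,D,C,B,E,F,G,H], logical=[H,A,D,C,B,E,F,G]
After op 3 (swap(4, 0)): offset=7, physical=[A,D,C,H,E,F,G,B], logical=[B,A,D,C,H,E,F,G]
After op 4 (rotate(+3)): offset=2, physical=[A,D,C,H,E,F,G,B], logical=[C,H,E,F,G,B,A,D]
After op 5 (replace(6, 'n')): offset=2, physical=[n,D,C,H,E,F,G,B], logical=[C,H,E,F,G,B,n,D]
After op 6 (swap(5, 3)): offset=2, physical=[n,D,C,H,E,B,G,F], logical=[C,H,E,B,G,F,n,D]
After op 7 (rotate(+2)): offset=4, physical=[n,D,C,H,E,B,G,F], logical=[E,B,G,F,n,D,C,H]
After op 8 (replace(4, 'm')): offset=4, physical=[m,D,C,H,E,B,G,F], logical=[E,B,G,F,m,D,C,H]
After op 9 (replace(0, 'f')): offset=4, physical=[m,D,C,H,f,B,G,F], logical=[f,B,G,F,m,D,C,H]
After op 10 (swap(4, 0)): offset=4, physical=[f,D,C,H,m,B,G,F], logical=[m,B,G,F,f,D,C,H]
After op 11 (swap(1, 3)): offset=4, physical=[f,D,C,H,m,F,G,B], logical=[m,F,G,B,f,D,C,H]
After op 12 (replace(4, 'n')): offset=4, physical=[n,D,C,H,m,F,G,B], logical=[m,F,G,B,n,D,C,H]

Answer: G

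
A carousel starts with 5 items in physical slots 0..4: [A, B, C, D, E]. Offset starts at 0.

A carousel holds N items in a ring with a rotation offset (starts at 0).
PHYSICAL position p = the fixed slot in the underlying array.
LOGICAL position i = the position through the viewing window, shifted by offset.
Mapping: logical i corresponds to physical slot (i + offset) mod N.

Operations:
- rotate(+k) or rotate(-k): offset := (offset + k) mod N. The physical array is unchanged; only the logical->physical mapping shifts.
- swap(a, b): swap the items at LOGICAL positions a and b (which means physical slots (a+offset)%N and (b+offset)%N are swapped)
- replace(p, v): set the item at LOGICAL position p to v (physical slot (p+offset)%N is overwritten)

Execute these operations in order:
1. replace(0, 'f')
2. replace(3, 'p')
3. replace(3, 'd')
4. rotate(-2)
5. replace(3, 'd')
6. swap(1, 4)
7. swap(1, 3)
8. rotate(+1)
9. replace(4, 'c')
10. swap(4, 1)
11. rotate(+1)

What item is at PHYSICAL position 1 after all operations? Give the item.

After op 1 (replace(0, 'f')): offset=0, physical=[f,B,C,D,E], logical=[f,B,C,D,E]
After op 2 (replace(3, 'p')): offset=0, physical=[f,B,C,p,E], logical=[f,B,C,p,E]
After op 3 (replace(3, 'd')): offset=0, physical=[f,B,C,d,E], logical=[f,B,C,d,E]
After op 4 (rotate(-2)): offset=3, physical=[f,B,C,d,E], logical=[d,E,f,B,C]
After op 5 (replace(3, 'd')): offset=3, physical=[f,d,C,d,E], logical=[d,E,f,d,C]
After op 6 (swap(1, 4)): offset=3, physical=[f,d,E,d,C], logical=[d,C,f,d,E]
After op 7 (swap(1, 3)): offset=3, physical=[f,C,E,d,d], logical=[d,d,f,C,E]
After op 8 (rotate(+1)): offset=4, physical=[f,C,E,d,d], logical=[d,f,C,E,d]
After op 9 (replace(4, 'c')): offset=4, physical=[f,C,E,c,d], logical=[d,f,C,E,c]
After op 10 (swap(4, 1)): offset=4, physical=[c,C,E,f,d], logical=[d,c,C,E,f]
After op 11 (rotate(+1)): offset=0, physical=[c,C,E,f,d], logical=[c,C,E,f,d]

Answer: C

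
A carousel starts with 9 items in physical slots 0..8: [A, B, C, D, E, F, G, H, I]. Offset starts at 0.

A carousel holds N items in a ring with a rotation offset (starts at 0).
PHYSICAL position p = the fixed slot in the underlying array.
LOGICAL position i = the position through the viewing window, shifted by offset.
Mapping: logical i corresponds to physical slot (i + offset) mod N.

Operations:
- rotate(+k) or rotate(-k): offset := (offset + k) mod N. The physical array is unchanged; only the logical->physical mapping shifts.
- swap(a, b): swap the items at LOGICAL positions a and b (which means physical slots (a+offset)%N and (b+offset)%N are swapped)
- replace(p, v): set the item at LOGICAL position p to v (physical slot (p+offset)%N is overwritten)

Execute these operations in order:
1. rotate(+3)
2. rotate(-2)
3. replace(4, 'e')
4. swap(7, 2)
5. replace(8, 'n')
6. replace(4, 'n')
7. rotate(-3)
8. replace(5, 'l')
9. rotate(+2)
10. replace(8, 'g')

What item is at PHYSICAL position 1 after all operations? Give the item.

Answer: B

Derivation:
After op 1 (rotate(+3)): offset=3, physical=[A,B,C,D,E,F,G,H,I], logical=[D,E,F,G,H,I,A,B,C]
After op 2 (rotate(-2)): offset=1, physical=[A,B,C,D,E,F,G,H,I], logical=[B,C,D,E,F,G,H,I,A]
After op 3 (replace(4, 'e')): offset=1, physical=[A,B,C,D,E,e,G,H,I], logical=[B,C,D,E,e,G,H,I,A]
After op 4 (swap(7, 2)): offset=1, physical=[A,B,C,I,E,e,G,H,D], logical=[B,C,I,E,e,G,H,D,A]
After op 5 (replace(8, 'n')): offset=1, physical=[n,B,C,I,E,e,G,H,D], logical=[B,C,I,E,e,G,H,D,n]
After op 6 (replace(4, 'n')): offset=1, physical=[n,B,C,I,E,n,G,H,D], logical=[B,C,I,E,n,G,H,D,n]
After op 7 (rotate(-3)): offset=7, physical=[n,B,C,I,E,n,G,H,D], logical=[H,D,n,B,C,I,E,n,G]
After op 8 (replace(5, 'l')): offset=7, physical=[n,B,C,l,E,n,G,H,D], logical=[H,D,n,B,C,l,E,n,G]
After op 9 (rotate(+2)): offset=0, physical=[n,B,C,l,E,n,G,H,D], logical=[n,B,C,l,E,n,G,H,D]
After op 10 (replace(8, 'g')): offset=0, physical=[n,B,C,l,E,n,G,H,g], logical=[n,B,C,l,E,n,G,H,g]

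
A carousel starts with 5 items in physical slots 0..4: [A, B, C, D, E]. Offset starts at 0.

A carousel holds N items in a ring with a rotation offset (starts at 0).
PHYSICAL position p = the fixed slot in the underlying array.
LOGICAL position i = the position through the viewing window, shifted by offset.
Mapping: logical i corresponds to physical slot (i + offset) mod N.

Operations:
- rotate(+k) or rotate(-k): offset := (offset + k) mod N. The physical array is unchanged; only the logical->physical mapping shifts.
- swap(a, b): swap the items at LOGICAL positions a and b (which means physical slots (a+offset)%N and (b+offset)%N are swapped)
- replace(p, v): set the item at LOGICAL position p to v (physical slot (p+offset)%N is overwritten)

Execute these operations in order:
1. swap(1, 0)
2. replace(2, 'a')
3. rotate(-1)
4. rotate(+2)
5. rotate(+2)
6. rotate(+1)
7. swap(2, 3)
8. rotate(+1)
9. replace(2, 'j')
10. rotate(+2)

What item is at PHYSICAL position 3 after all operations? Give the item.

After op 1 (swap(1, 0)): offset=0, physical=[B,A,C,D,E], logical=[B,A,C,D,E]
After op 2 (replace(2, 'a')): offset=0, physical=[B,A,a,D,E], logical=[B,A,a,D,E]
After op 3 (rotate(-1)): offset=4, physical=[B,A,a,D,E], logical=[E,B,A,a,D]
After op 4 (rotate(+2)): offset=1, physical=[B,A,a,D,E], logical=[A,a,D,E,B]
After op 5 (rotate(+2)): offset=3, physical=[B,A,a,D,E], logical=[D,E,B,A,a]
After op 6 (rotate(+1)): offset=4, physical=[B,A,a,D,E], logical=[E,B,A,a,D]
After op 7 (swap(2, 3)): offset=4, physical=[B,a,A,D,E], logical=[E,B,a,A,D]
After op 8 (rotate(+1)): offset=0, physical=[B,a,A,D,E], logical=[B,a,A,D,E]
After op 9 (replace(2, 'j')): offset=0, physical=[B,a,j,D,E], logical=[B,a,j,D,E]
After op 10 (rotate(+2)): offset=2, physical=[B,a,j,D,E], logical=[j,D,E,B,a]

Answer: D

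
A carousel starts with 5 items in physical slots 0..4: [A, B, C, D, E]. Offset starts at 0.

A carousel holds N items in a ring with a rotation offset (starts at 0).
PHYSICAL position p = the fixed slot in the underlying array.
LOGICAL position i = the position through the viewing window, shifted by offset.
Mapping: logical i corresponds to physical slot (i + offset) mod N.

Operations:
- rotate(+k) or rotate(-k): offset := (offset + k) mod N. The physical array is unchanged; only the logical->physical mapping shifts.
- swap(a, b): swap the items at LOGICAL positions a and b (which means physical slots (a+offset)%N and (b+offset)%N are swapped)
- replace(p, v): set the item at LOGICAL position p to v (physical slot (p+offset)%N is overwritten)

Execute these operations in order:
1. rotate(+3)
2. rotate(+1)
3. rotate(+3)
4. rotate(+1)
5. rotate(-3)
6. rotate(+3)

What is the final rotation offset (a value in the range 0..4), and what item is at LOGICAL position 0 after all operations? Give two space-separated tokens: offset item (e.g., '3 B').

After op 1 (rotate(+3)): offset=3, physical=[A,B,C,D,E], logical=[D,E,A,B,C]
After op 2 (rotate(+1)): offset=4, physical=[A,B,C,D,E], logical=[E,A,B,C,D]
After op 3 (rotate(+3)): offset=2, physical=[A,B,C,D,E], logical=[C,D,E,A,B]
After op 4 (rotate(+1)): offset=3, physical=[A,B,C,D,E], logical=[D,E,A,B,C]
After op 5 (rotate(-3)): offset=0, physical=[A,B,C,D,E], logical=[A,B,C,D,E]
After op 6 (rotate(+3)): offset=3, physical=[A,B,C,D,E], logical=[D,E,A,B,C]

Answer: 3 D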